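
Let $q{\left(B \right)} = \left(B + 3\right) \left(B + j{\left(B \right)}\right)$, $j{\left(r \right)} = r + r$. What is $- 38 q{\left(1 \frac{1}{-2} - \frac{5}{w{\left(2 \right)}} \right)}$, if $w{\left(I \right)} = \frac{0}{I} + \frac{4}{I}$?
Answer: $0$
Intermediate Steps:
$j{\left(r \right)} = 2 r$
$w{\left(I \right)} = \frac{4}{I}$ ($w{\left(I \right)} = 0 + \frac{4}{I} = \frac{4}{I}$)
$q{\left(B \right)} = 3 B \left(3 + B\right)$ ($q{\left(B \right)} = \left(B + 3\right) \left(B + 2 B\right) = \left(3 + B\right) 3 B = 3 B \left(3 + B\right)$)
$- 38 q{\left(1 \frac{1}{-2} - \frac{5}{w{\left(2 \right)}} \right)} = - 38 \cdot 3 \left(1 \frac{1}{-2} - \frac{5}{4 \cdot \frac{1}{2}}\right) \left(3 + \left(1 \frac{1}{-2} - \frac{5}{4 \cdot \frac{1}{2}}\right)\right) = - 38 \cdot 3 \left(1 \left(- \frac{1}{2}\right) - \frac{5}{4 \cdot \frac{1}{2}}\right) \left(3 + \left(1 \left(- \frac{1}{2}\right) - \frac{5}{4 \cdot \frac{1}{2}}\right)\right) = - 38 \cdot 3 \left(- \frac{1}{2} - \frac{5}{2}\right) \left(3 - \left(\frac{1}{2} + \frac{5}{2}\right)\right) = - 38 \cdot 3 \left(- \frac{1}{2} - \frac{5}{2}\right) \left(3 - 3\right) = - 38 \cdot 3 \left(-3\right) \left(3 - 3\right) = - 38 \cdot 3 \left(-3\right) 0 = \left(-38\right) 0 = 0$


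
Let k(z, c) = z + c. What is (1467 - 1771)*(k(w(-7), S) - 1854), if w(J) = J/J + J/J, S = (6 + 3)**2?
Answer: 538384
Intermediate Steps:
S = 81 (S = 9**2 = 81)
w(J) = 2 (w(J) = 1 + 1 = 2)
k(z, c) = c + z
(1467 - 1771)*(k(w(-7), S) - 1854) = (1467 - 1771)*((81 + 2) - 1854) = -304*(83 - 1854) = -304*(-1771) = 538384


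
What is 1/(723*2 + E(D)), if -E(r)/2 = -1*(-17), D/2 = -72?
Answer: 1/1412 ≈ 0.00070821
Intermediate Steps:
D = -144 (D = 2*(-72) = -144)
E(r) = -34 (E(r) = -(-2)*(-17) = -2*17 = -34)
1/(723*2 + E(D)) = 1/(723*2 - 34) = 1/(1446 - 34) = 1/1412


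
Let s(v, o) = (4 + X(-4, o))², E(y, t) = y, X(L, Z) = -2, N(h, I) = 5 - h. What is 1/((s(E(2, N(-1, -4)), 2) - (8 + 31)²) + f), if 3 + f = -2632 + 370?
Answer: -1/3782 ≈ -0.00026441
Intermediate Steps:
f = -2265 (f = -3 + (-2632 + 370) = -3 - 2262 = -2265)
s(v, o) = 4 (s(v, o) = (4 - 2)² = 2² = 4)
1/((s(E(2, N(-1, -4)), 2) - (8 + 31)²) + f) = 1/((4 - (8 + 31)²) - 2265) = 1/((4 - 1*39²) - 2265) = 1/((4 - 1*1521) - 2265) = 1/((4 - 1521) - 2265) = 1/(-1517 - 2265) = 1/(-3782) = -1/3782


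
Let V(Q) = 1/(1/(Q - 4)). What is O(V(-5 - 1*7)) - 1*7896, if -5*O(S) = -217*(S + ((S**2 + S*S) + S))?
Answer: 12936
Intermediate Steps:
V(Q) = -4 + Q (V(Q) = 1/(1/(-4 + Q)) = -4 + Q)
O(S) = 434*S/5 + 434*S**2/5 (O(S) = -(-217)*(S + ((S**2 + S*S) + S))/5 = -(-217)*(S + ((S**2 + S**2) + S))/5 = -(-217)*(S + (2*S**2 + S))/5 = -(-217)*(S + (S + 2*S**2))/5 = -(-217)*(2*S + 2*S**2)/5 = -(-434*S - 434*S**2)/5 = 434*S/5 + 434*S**2/5)
O(V(-5 - 1*7)) - 1*7896 = 434*(-4 + (-5 - 1*7))*(1 + (-4 + (-5 - 1*7)))/5 - 1*7896 = 434*(-4 + (-5 - 7))*(1 + (-4 + (-5 - 7)))/5 - 7896 = 434*(-4 - 12)*(1 + (-4 - 12))/5 - 7896 = (434/5)*(-16)*(1 - 16) - 7896 = (434/5)*(-16)*(-15) - 7896 = 20832 - 7896 = 12936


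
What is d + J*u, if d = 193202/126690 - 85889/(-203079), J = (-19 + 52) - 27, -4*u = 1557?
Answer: -6670867868193/2858675390 ≈ -2333.6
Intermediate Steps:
u = -1557/4 (u = -¼*1557 = -1557/4 ≈ -389.25)
J = 6 (J = 33 - 27 = 6)
d = 2784252576/1429337695 (d = 193202*(1/126690) - 85889*(-1/203079) = 96601/63345 + 85889/203079 = 2784252576/1429337695 ≈ 1.9479)
d + J*u = 2784252576/1429337695 + 6*(-1557/4) = 2784252576/1429337695 - 4671/2 = -6670867868193/2858675390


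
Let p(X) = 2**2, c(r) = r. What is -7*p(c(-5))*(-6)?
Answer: 168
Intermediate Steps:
p(X) = 4
-7*p(c(-5))*(-6) = -7*4*(-6) = -28*(-6) = 168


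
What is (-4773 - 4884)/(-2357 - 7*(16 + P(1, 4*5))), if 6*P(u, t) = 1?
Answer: 57942/14821 ≈ 3.9095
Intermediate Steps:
P(u, t) = ⅙ (P(u, t) = (⅙)*1 = ⅙)
(-4773 - 4884)/(-2357 - 7*(16 + P(1, 4*5))) = (-4773 - 4884)/(-2357 - 7*(16 + ⅙)) = -9657/(-2357 - 7*97/6) = -9657/(-2357 - 679/6) = -9657/(-14821/6) = -9657*(-6/14821) = 57942/14821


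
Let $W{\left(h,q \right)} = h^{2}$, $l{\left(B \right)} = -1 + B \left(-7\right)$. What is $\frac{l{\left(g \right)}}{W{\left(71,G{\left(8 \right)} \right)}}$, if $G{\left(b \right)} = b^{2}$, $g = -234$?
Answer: $\frac{1637}{5041} \approx 0.32474$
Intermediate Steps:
$l{\left(B \right)} = -1 - 7 B$
$\frac{l{\left(g \right)}}{W{\left(71,G{\left(8 \right)} \right)}} = \frac{-1 - -1638}{71^{2}} = \frac{-1 + 1638}{5041} = 1637 \cdot \frac{1}{5041} = \frac{1637}{5041}$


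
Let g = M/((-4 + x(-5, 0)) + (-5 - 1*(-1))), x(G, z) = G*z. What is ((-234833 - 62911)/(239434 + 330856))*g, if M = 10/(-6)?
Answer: -6203/57029 ≈ -0.10877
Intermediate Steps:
M = -5/3 (M = 10*(-1/6) = -5/3 ≈ -1.6667)
g = 5/24 (g = -5/(3*((-4 - 5*0) + (-5 - 1*(-1)))) = -5/(3*((-4 + 0) + (-5 + 1))) = -5/(3*(-4 - 4)) = -5/3/(-8) = -5/3*(-1/8) = 5/24 ≈ 0.20833)
((-234833 - 62911)/(239434 + 330856))*g = ((-234833 - 62911)/(239434 + 330856))*(5/24) = -297744/570290*(5/24) = -297744*1/570290*(5/24) = -148872/285145*5/24 = -6203/57029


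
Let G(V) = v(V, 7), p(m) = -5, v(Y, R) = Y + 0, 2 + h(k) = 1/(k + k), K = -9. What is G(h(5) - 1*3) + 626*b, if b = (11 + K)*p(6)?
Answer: -62649/10 ≈ -6264.9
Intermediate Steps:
h(k) = -2 + 1/(2*k) (h(k) = -2 + 1/(k + k) = -2 + 1/(2*k))
v(Y, R) = Y
G(V) = V
b = -10 (b = (11 - 9)*(-5) = 2*(-5) = -10)
G(h(5) - 1*3) + 626*b = ((-2 + (½)/5) - 1*3) + 626*(-10) = ((-2 + (½)*(⅕)) - 3) - 6260 = ((-2 + ⅒) - 3) - 6260 = (-19/10 - 3) - 6260 = -49/10 - 6260 = -62649/10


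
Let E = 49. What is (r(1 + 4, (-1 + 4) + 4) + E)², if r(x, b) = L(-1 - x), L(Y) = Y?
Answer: 1849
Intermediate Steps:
r(x, b) = -1 - x
(r(1 + 4, (-1 + 4) + 4) + E)² = ((-1 - (1 + 4)) + 49)² = ((-1 - 1*5) + 49)² = ((-1 - 5) + 49)² = (-6 + 49)² = 43² = 1849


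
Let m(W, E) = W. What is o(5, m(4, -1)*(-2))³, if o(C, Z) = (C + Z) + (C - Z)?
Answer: 1000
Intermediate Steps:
o(C, Z) = 2*C
o(5, m(4, -1)*(-2))³ = (2*5)³ = 10³ = 1000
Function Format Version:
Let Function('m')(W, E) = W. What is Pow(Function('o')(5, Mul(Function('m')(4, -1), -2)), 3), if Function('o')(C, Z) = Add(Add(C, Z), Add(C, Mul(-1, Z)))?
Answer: 1000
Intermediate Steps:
Function('o')(C, Z) = Mul(2, C)
Pow(Function('o')(5, Mul(Function('m')(4, -1), -2)), 3) = Pow(Mul(2, 5), 3) = Pow(10, 3) = 1000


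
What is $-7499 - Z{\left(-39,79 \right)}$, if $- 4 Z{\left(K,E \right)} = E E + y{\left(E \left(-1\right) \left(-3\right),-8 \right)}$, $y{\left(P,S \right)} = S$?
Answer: $- \frac{23763}{4} \approx -5940.8$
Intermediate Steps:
$Z{\left(K,E \right)} = 2 - \frac{E^{2}}{4}$ ($Z{\left(K,E \right)} = - \frac{E E - 8}{4} = - \frac{E^{2} - 8}{4} = - \frac{-8 + E^{2}}{4} = 2 - \frac{E^{2}}{4}$)
$-7499 - Z{\left(-39,79 \right)} = -7499 - \left(2 - \frac{79^{2}}{4}\right) = -7499 - \left(2 - \frac{6241}{4}\right) = -7499 - - \frac{6233}{4} = -7499 + \frac{6233}{4} = - \frac{23763}{4}$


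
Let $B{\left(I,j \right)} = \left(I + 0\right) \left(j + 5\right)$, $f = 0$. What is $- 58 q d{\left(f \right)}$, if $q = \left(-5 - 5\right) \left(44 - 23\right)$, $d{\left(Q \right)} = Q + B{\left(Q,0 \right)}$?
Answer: $0$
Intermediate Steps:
$B{\left(I,j \right)} = I \left(5 + j\right)$
$d{\left(Q \right)} = 6 Q$ ($d{\left(Q \right)} = Q + Q \left(5 + 0\right) = Q + Q 5 = Q + 5 Q = 6 Q$)
$q = -210$ ($q = \left(-10\right) 21 = -210$)
$- 58 q d{\left(f \right)} = \left(-58\right) \left(-210\right) 6 \cdot 0 = 12180 \cdot 0 = 0$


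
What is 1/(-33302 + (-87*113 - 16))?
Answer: -1/43149 ≈ -2.3175e-5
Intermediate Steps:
1/(-33302 + (-87*113 - 16)) = 1/(-33302 + (-9831 - 16)) = 1/(-33302 - 9847) = 1/(-43149) = -1/43149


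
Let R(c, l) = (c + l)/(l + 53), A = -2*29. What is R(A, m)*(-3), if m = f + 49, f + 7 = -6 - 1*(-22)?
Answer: 0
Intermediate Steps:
f = 9 (f = -7 + (-6 - 1*(-22)) = -7 + (-6 + 22) = -7 + 16 = 9)
A = -58
m = 58 (m = 9 + 49 = 58)
R(c, l) = (c + l)/(53 + l)
R(A, m)*(-3) = ((-58 + 58)/(53 + 58))*(-3) = (0/111)*(-3) = ((1/111)*0)*(-3) = 0*(-3) = 0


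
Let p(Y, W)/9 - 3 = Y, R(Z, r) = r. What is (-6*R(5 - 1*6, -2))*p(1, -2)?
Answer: 432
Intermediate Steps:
p(Y, W) = 27 + 9*Y
(-6*R(5 - 1*6, -2))*p(1, -2) = (-6*(-2))*(27 + 9*1) = 12*(27 + 9) = 12*36 = 432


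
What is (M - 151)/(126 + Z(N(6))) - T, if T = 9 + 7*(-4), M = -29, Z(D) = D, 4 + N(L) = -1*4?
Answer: 1031/59 ≈ 17.475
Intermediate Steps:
N(L) = -8 (N(L) = -4 - 1*4 = -4 - 4 = -8)
T = -19 (T = 9 - 28 = -19)
(M - 151)/(126 + Z(N(6))) - T = (-29 - 151)/(126 - 8) - 1*(-19) = -180/118 + 19 = -180*1/118 + 19 = -90/59 + 19 = 1031/59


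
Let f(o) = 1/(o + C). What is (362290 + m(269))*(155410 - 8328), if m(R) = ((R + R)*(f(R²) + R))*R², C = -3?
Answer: 4286737551186603218/2783 ≈ 1.5403e+15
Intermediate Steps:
f(o) = 1/(-3 + o) (f(o) = 1/(o - 3) = 1/(-3 + o))
m(R) = 2*R³*(R + 1/(-3 + R²)) (m(R) = ((R + R)*(1/(-3 + R²) + R))*R² = ((2*R)*(R + 1/(-3 + R²)))*R² = (2*R*(R + 1/(-3 + R²)))*R² = 2*R³*(R + 1/(-3 + R²)))
(362290 + m(269))*(155410 - 8328) = (362290 + 2*269³*(1 + 269*(-3 + 269²))/(-3 + 269²))*(155410 - 8328) = (362290 + 2*19465109*(1 + 269*(-3 + 72361))/(-3 + 72361))*147082 = (362290 + 2*19465109*(1 + 269*72358)/72358)*147082 = (362290 + 2*19465109*(1/72358)*(1 + 19464302))*147082 = (362290 + 2*19465109*(1/72358)*19464303)*147082 = (362290 + 378874779504027/36179)*147082 = (378887886793937/36179)*147082 = 4286737551186603218/2783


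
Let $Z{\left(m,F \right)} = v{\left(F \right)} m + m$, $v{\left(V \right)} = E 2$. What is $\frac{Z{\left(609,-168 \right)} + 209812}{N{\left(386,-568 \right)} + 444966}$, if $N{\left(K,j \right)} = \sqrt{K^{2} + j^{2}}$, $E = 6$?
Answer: $\frac{48441001107}{98997134768} - \frac{217729 \sqrt{117905}}{98997134768} \approx 0.48856$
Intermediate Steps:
$v{\left(V \right)} = 12$ ($v{\left(V \right)} = 6 \cdot 2 = 12$)
$Z{\left(m,F \right)} = 13 m$ ($Z{\left(m,F \right)} = 12 m + m = 13 m$)
$\frac{Z{\left(609,-168 \right)} + 209812}{N{\left(386,-568 \right)} + 444966} = \frac{13 \cdot 609 + 209812}{\sqrt{386^{2} + \left(-568\right)^{2}} + 444966} = \frac{7917 + 209812}{\sqrt{148996 + 322624} + 444966} = \frac{217729}{\sqrt{471620} + 444966} = \frac{217729}{2 \sqrt{117905} + 444966} = \frac{217729}{444966 + 2 \sqrt{117905}}$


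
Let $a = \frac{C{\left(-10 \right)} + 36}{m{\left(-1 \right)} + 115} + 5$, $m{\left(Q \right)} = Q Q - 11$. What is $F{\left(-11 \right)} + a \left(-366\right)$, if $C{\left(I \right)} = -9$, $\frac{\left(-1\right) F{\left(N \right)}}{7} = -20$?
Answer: $- \frac{62444}{35} \approx -1784.1$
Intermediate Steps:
$F{\left(N \right)} = 140$ ($F{\left(N \right)} = \left(-7\right) \left(-20\right) = 140$)
$m{\left(Q \right)} = -11 + Q^{2}$ ($m{\left(Q \right)} = Q^{2} - 11 = -11 + Q^{2}$)
$a = \frac{184}{35}$ ($a = \frac{-9 + 36}{\left(-11 + \left(-1\right)^{2}\right) + 115} + 5 = \frac{27}{\left(-11 + 1\right) + 115} + 5 = \frac{27}{-10 + 115} + 5 = \frac{27}{105} + 5 = 27 \cdot \frac{1}{105} + 5 = \frac{9}{35} + 5 = \frac{184}{35} \approx 5.2571$)
$F{\left(-11 \right)} + a \left(-366\right) = 140 + \frac{184}{35} \left(-366\right) = 140 - \frac{67344}{35} = - \frac{62444}{35}$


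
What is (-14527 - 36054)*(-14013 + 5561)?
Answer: 427510612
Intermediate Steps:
(-14527 - 36054)*(-14013 + 5561) = -50581*(-8452) = 427510612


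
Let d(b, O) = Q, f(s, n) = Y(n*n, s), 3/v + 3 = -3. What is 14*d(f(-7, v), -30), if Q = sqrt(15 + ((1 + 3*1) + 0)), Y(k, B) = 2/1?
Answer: 14*sqrt(19) ≈ 61.025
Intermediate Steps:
v = -1/2 (v = 3/(-3 - 3) = 3/(-6) = 3*(-1/6) = -1/2 ≈ -0.50000)
Y(k, B) = 2 (Y(k, B) = 2*1 = 2)
f(s, n) = 2
Q = sqrt(19) (Q = sqrt(15 + ((1 + 3) + 0)) = sqrt(15 + (4 + 0)) = sqrt(15 + 4) = sqrt(19) ≈ 4.3589)
d(b, O) = sqrt(19)
14*d(f(-7, v), -30) = 14*sqrt(19)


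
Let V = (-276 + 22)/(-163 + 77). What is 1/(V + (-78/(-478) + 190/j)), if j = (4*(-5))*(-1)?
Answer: 20554/259323 ≈ 0.079260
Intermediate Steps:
V = 127/43 (V = -254/(-86) = -254*(-1/86) = 127/43 ≈ 2.9535)
j = 20 (j = -20*(-1) = 20)
1/(V + (-78/(-478) + 190/j)) = 1/(127/43 + (-78/(-478) + 190/20)) = 1/(127/43 + (-78*(-1/478) + 190*(1/20))) = 1/(127/43 + (39/239 + 19/2)) = 1/(127/43 + 4619/478) = 1/(259323/20554) = 20554/259323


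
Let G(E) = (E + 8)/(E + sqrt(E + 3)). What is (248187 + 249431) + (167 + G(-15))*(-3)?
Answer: 39272138/79 - 14*I*sqrt(3)/79 ≈ 4.9712e+5 - 0.30695*I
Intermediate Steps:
G(E) = (8 + E)/(E + sqrt(3 + E))
(248187 + 249431) + (167 + G(-15))*(-3) = (248187 + 249431) + (167 + (8 - 15)/(-15 + sqrt(3 - 15)))*(-3) = 497618 + (167 - 7/(-15 + sqrt(-12)))*(-3) = 497618 + (167 - 7/(-15 + 2*I*sqrt(3)))*(-3) = 497618 + (-501 + 21/(-15 + 2*I*sqrt(3))) = 497117 + 21/(-15 + 2*I*sqrt(3))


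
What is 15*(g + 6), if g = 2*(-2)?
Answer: 30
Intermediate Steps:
g = -4
15*(g + 6) = 15*(-4 + 6) = 15*2 = 30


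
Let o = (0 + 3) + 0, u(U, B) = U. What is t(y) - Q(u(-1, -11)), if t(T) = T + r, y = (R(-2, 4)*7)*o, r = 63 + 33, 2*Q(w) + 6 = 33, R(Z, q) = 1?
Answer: 207/2 ≈ 103.50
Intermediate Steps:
Q(w) = 27/2 (Q(w) = -3 + (½)*33 = -3 + 33/2 = 27/2)
o = 3 (o = 3 + 0 = 3)
r = 96
y = 21 (y = (1*7)*3 = 7*3 = 21)
t(T) = 96 + T (t(T) = T + 96 = 96 + T)
t(y) - Q(u(-1, -11)) = (96 + 21) - 1*27/2 = 117 - 27/2 = 207/2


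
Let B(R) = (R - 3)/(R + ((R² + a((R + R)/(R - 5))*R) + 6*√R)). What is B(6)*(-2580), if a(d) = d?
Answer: -4902/71 + 258*√6/71 ≈ -60.141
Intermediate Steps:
B(R) = (-3 + R)/(R + R² + 6*√R + 2*R²/(-5 + R)) (B(R) = (R - 3)/(R + ((R² + ((R + R)/(R - 5))*R) + 6*√R)) = (-3 + R)/(R + ((R² + ((2*R)/(-5 + R))*R) + 6*√R)) = (-3 + R)/(R + ((R² + (2*R/(-5 + R))*R) + 6*√R)) = (-3 + R)/(R + ((R² + 2*R²/(-5 + R)) + 6*√R)) = (-3 + R)/(R + (R² + 6*√R + 2*R²/(-5 + R))) = (-3 + R)/(R + R² + 6*√R + 2*R²/(-5 + R)))
B(6)*(-2580) = ((-5 + 6)*(-3 + 6)/(2*6² + (-5 + 6)*(6 + 6² + 6*√6)))*(-2580) = (1*3/(2*36 + 1*(6 + 36 + 6*√6)))*(-2580) = (1*3/(72 + 1*(42 + 6*√6)))*(-2580) = (1*3/(72 + (42 + 6*√6)))*(-2580) = (1*3/(114 + 6*√6))*(-2580) = (3/(114 + 6*√6))*(-2580) = -7740/(114 + 6*√6)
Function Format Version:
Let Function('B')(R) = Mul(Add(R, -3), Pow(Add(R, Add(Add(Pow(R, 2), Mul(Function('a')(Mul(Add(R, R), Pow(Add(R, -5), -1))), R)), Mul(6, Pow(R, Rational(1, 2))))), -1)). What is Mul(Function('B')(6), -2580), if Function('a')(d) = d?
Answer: Add(Rational(-4902, 71), Mul(Rational(258, 71), Pow(6, Rational(1, 2)))) ≈ -60.141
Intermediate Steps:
Function('B')(R) = Mul(Pow(Add(R, Pow(R, 2), Mul(6, Pow(R, Rational(1, 2))), Mul(2, Pow(R, 2), Pow(Add(-5, R), -1))), -1), Add(-3, R)) (Function('B')(R) = Mul(Add(R, -3), Pow(Add(R, Add(Add(Pow(R, 2), Mul(Mul(Add(R, R), Pow(Add(R, -5), -1)), R)), Mul(6, Pow(R, Rational(1, 2))))), -1)) = Mul(Add(-3, R), Pow(Add(R, Add(Add(Pow(R, 2), Mul(Mul(Mul(2, R), Pow(Add(-5, R), -1)), R)), Mul(6, Pow(R, Rational(1, 2))))), -1)) = Mul(Add(-3, R), Pow(Add(R, Add(Add(Pow(R, 2), Mul(Mul(2, R, Pow(Add(-5, R), -1)), R)), Mul(6, Pow(R, Rational(1, 2))))), -1)) = Mul(Add(-3, R), Pow(Add(R, Add(Add(Pow(R, 2), Mul(2, Pow(R, 2), Pow(Add(-5, R), -1))), Mul(6, Pow(R, Rational(1, 2))))), -1)) = Mul(Add(-3, R), Pow(Add(R, Add(Pow(R, 2), Mul(6, Pow(R, Rational(1, 2))), Mul(2, Pow(R, 2), Pow(Add(-5, R), -1)))), -1)) = Mul(Add(-3, R), Pow(Add(R, Pow(R, 2), Mul(6, Pow(R, Rational(1, 2))), Mul(2, Pow(R, 2), Pow(Add(-5, R), -1))), -1)) = Mul(Pow(Add(R, Pow(R, 2), Mul(6, Pow(R, Rational(1, 2))), Mul(2, Pow(R, 2), Pow(Add(-5, R), -1))), -1), Add(-3, R)))
Mul(Function('B')(6), -2580) = Mul(Mul(Pow(Add(Mul(2, Pow(6, 2)), Mul(Add(-5, 6), Add(6, Pow(6, 2), Mul(6, Pow(6, Rational(1, 2)))))), -1), Add(-5, 6), Add(-3, 6)), -2580) = Mul(Mul(Pow(Add(Mul(2, 36), Mul(1, Add(6, 36, Mul(6, Pow(6, Rational(1, 2)))))), -1), 1, 3), -2580) = Mul(Mul(Pow(Add(72, Mul(1, Add(42, Mul(6, Pow(6, Rational(1, 2)))))), -1), 1, 3), -2580) = Mul(Mul(Pow(Add(72, Add(42, Mul(6, Pow(6, Rational(1, 2))))), -1), 1, 3), -2580) = Mul(Mul(Pow(Add(114, Mul(6, Pow(6, Rational(1, 2)))), -1), 1, 3), -2580) = Mul(Mul(3, Pow(Add(114, Mul(6, Pow(6, Rational(1, 2)))), -1)), -2580) = Mul(-7740, Pow(Add(114, Mul(6, Pow(6, Rational(1, 2)))), -1))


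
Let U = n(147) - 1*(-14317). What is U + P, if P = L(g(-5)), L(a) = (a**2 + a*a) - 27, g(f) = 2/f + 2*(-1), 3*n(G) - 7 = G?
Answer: 1076464/75 ≈ 14353.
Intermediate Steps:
n(G) = 7/3 + G/3
g(f) = -2 + 2/f (g(f) = 2/f - 2 = -2 + 2/f)
L(a) = -27 + 2*a**2 (L(a) = (a**2 + a**2) - 27 = 2*a**2 - 27 = -27 + 2*a**2)
U = 43105/3 (U = (7/3 + (1/3)*147) - 1*(-14317) = (7/3 + 49) + 14317 = 154/3 + 14317 = 43105/3 ≈ 14368.)
P = -387/25 (P = -27 + 2*(-2 + 2/(-5))**2 = -27 + 2*(-2 + 2*(-1/5))**2 = -27 + 2*(-2 - 2/5)**2 = -27 + 2*(-12/5)**2 = -27 + 2*(144/25) = -27 + 288/25 = -387/25 ≈ -15.480)
U + P = 43105/3 - 387/25 = 1076464/75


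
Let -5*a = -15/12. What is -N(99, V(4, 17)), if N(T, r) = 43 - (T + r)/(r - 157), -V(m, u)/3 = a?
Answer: -27526/631 ≈ -43.623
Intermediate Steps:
a = ¼ (a = -(-3)/12 = -⅕*(-5/4) = ¼ ≈ 0.25000)
V(m, u) = -¾ (V(m, u) = -3*¼ = -¾)
N(T, r) = 43 - (T + r)/(-157 + r)
-N(99, V(4, 17)) = -(-6751 - 1*99 + 42*(-¾))/(-157 - ¾) = -(-6751 - 99 - 63/2)/(-631/4) = -(-4)*(-13763)/(631*2) = -1*27526/631 = -27526/631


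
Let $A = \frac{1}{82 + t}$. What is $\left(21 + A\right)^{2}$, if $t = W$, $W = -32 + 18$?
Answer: $\frac{2042041}{4624} \approx 441.62$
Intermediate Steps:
$W = -14$
$t = -14$
$A = \frac{1}{68}$ ($A = \frac{1}{82 - 14} = \frac{1}{68} \approx 0.014706$)
$\left(21 + A\right)^{2} = \left(21 + \frac{1}{68}\right)^{2} = \left(\frac{1429}{68}\right)^{2} = \frac{2042041}{4624}$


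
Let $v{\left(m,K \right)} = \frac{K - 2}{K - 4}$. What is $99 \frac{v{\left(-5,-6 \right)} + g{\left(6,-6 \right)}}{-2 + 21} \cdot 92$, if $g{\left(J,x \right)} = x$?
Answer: $- \frac{236808}{95} \approx -2492.7$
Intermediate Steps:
$v{\left(m,K \right)} = \frac{-2 + K}{-4 + K}$
$99 \frac{v{\left(-5,-6 \right)} + g{\left(6,-6 \right)}}{-2 + 21} \cdot 92 = 99 \frac{\frac{-2 - 6}{-4 - 6} - 6}{-2 + 21} \cdot 92 = 99 \frac{\frac{1}{-10} \left(-8\right) - 6}{19} \cdot 92 = 99 \left(\left(- \frac{1}{10}\right) \left(-8\right) - 6\right) \frac{1}{19} \cdot 92 = 99 \left(\frac{4}{5} - 6\right) \frac{1}{19} \cdot 92 = 99 \left(\left(- \frac{26}{5}\right) \frac{1}{19}\right) 92 = 99 \left(- \frac{26}{95}\right) 92 = \left(- \frac{2574}{95}\right) 92 = - \frac{236808}{95}$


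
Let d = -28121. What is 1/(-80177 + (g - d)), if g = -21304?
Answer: -1/73360 ≈ -1.3631e-5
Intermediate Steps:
1/(-80177 + (g - d)) = 1/(-80177 + (-21304 - 1*(-28121))) = 1/(-80177 + (-21304 + 28121)) = 1/(-80177 + 6817) = 1/(-73360) = -1/73360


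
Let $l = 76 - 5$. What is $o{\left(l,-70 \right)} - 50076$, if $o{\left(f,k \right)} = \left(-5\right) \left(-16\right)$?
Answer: $-49996$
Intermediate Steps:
$l = 71$ ($l = 76 - 5 = 71$)
$o{\left(f,k \right)} = 80$
$o{\left(l,-70 \right)} - 50076 = 80 - 50076 = -49996$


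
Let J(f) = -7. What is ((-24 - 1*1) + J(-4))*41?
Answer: -1312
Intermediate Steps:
((-24 - 1*1) + J(-4))*41 = ((-24 - 1*1) - 7)*41 = ((-24 - 1) - 7)*41 = (-25 - 7)*41 = -32*41 = -1312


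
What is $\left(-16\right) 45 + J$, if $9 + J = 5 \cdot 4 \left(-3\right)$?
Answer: $-789$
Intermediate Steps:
$J = -69$ ($J = -9 + 5 \cdot 4 \left(-3\right) = -9 + 20 \left(-3\right) = -9 - 60 = -69$)
$\left(-16\right) 45 + J = \left(-16\right) 45 - 69 = -720 - 69 = -789$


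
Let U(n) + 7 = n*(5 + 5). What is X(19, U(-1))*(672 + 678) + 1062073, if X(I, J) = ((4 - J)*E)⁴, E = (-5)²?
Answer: 102558340905823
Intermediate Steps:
E = 25
U(n) = -7 + 10*n (U(n) = -7 + n*(5 + 5) = -7 + n*10 = -7 + 10*n)
X(I, J) = (100 - 25*J)⁴ (X(I, J) = ((4 - J)*25)⁴ = (100 - 25*J)⁴)
X(19, U(-1))*(672 + 678) + 1062073 = (390625*(-4 + (-7 + 10*(-1)))⁴)*(672 + 678) + 1062073 = (390625*(-4 + (-7 - 10))⁴)*1350 + 1062073 = (390625*(-4 - 17)⁴)*1350 + 1062073 = (390625*(-21)⁴)*1350 + 1062073 = (390625*194481)*1350 + 1062073 = 75969140625*1350 + 1062073 = 102558339843750 + 1062073 = 102558340905823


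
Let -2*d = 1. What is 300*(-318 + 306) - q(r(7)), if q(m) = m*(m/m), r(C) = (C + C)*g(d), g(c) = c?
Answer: -3593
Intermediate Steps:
d = -1/2 (d = -1/2*1 = -1/2 ≈ -0.50000)
r(C) = -C (r(C) = (C + C)*(-1/2) = (2*C)*(-1/2) = -C)
q(m) = m (q(m) = m*1 = m)
300*(-318 + 306) - q(r(7)) = 300*(-318 + 306) - (-1)*7 = 300*(-12) - 1*(-7) = -3600 + 7 = -3593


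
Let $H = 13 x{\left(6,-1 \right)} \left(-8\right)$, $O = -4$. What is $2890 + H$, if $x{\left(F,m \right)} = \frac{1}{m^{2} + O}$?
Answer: $\frac{8774}{3} \approx 2924.7$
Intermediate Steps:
$x{\left(F,m \right)} = \frac{1}{-4 + m^{2}}$ ($x{\left(F,m \right)} = \frac{1}{m^{2} - 4} = \frac{1}{-4 + m^{2}}$)
$H = \frac{104}{3}$ ($H = \frac{13}{-4 + \left(-1\right)^{2}} \left(-8\right) = \frac{13}{-4 + 1} \left(-8\right) = \frac{13}{-3} \left(-8\right) = 13 \left(- \frac{1}{3}\right) \left(-8\right) = \left(- \frac{13}{3}\right) \left(-8\right) = \frac{104}{3} \approx 34.667$)
$2890 + H = 2890 + \frac{104}{3} = \frac{8774}{3}$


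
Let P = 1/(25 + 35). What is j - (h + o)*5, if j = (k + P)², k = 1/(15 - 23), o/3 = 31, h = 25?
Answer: -8495831/14400 ≈ -589.99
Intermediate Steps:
o = 93 (o = 3*31 = 93)
k = -⅛ (k = 1/(-8) = -⅛ ≈ -0.12500)
P = 1/60 ≈ 0.016667
j = 169/14400 (j = (-⅛ + 1/60)² = (-13/120)² = 169/14400 ≈ 0.011736)
j - (h + o)*5 = 169/14400 - (25 + 93)*5 = 169/14400 - 118*5 = 169/14400 - 1*590 = 169/14400 - 590 = -8495831/14400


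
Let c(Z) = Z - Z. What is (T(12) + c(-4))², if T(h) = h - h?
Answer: 0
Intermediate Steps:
c(Z) = 0
T(h) = 0
(T(12) + c(-4))² = (0 + 0)² = 0² = 0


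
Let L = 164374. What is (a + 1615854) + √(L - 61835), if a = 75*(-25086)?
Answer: -265596 + √102539 ≈ -2.6528e+5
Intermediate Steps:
a = -1881450
(a + 1615854) + √(L - 61835) = (-1881450 + 1615854) + √(164374 - 61835) = -265596 + √102539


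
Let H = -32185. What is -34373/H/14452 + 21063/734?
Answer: 4898609459921/170705506540 ≈ 28.696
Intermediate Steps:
-34373/H/14452 + 21063/734 = -34373/(-32185)/14452 + 21063/734 = -34373*(-1/32185)*(1/14452) + 21063*(1/734) = (34373/32185)*(1/14452) + 21063/734 = 34373/465137620 + 21063/734 = 4898609459921/170705506540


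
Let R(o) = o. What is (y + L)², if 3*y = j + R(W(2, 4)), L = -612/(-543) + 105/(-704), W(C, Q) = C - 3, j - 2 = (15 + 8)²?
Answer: 4611571570553809/146131881984 ≈ 31558.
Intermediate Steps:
j = 531 (j = 2 + (15 + 8)² = 2 + 23² = 2 + 529 = 531)
W(C, Q) = -3 + C
L = 124611/127424 (L = -612*(-1/543) + 105*(-1/704) = 204/181 - 105/704 = 124611/127424 ≈ 0.97792)
y = 530/3 (y = (531 + (-3 + 2))/3 = (531 - 1)/3 = (⅓)*530 = 530/3 ≈ 176.67)
(y + L)² = (530/3 + 124611/127424)² = (67908553/382272)² = 4611571570553809/146131881984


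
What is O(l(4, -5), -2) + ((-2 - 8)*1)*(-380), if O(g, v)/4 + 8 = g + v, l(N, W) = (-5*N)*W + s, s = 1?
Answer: 4164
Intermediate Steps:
l(N, W) = 1 - 5*N*W (l(N, W) = (-5*N)*W + 1 = -5*N*W + 1 = 1 - 5*N*W)
O(g, v) = -32 + 4*g + 4*v (O(g, v) = -32 + 4*(g + v) = -32 + (4*g + 4*v) = -32 + 4*g + 4*v)
O(l(4, -5), -2) + ((-2 - 8)*1)*(-380) = (-32 + 4*(1 - 5*4*(-5)) + 4*(-2)) + ((-2 - 8)*1)*(-380) = (-32 + 4*(1 + 100) - 8) - 10*1*(-380) = (-32 + 4*101 - 8) - 10*(-380) = (-32 + 404 - 8) + 3800 = 364 + 3800 = 4164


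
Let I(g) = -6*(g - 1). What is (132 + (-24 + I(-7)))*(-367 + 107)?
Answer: -40560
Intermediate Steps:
I(g) = 6 - 6*g (I(g) = -6*(-1 + g) = 6 - 6*g)
(132 + (-24 + I(-7)))*(-367 + 107) = (132 + (-24 + (6 - 6*(-7))))*(-367 + 107) = (132 + (-24 + (6 + 42)))*(-260) = (132 + (-24 + 48))*(-260) = (132 + 24)*(-260) = 156*(-260) = -40560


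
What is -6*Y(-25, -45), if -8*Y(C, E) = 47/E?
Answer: -47/60 ≈ -0.78333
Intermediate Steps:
Y(C, E) = -47/(8*E)
-6*Y(-25, -45) = -(-141)/(4*(-45)) = -(-141)*(-1)/(4*45) = -6*47/360 = -47/60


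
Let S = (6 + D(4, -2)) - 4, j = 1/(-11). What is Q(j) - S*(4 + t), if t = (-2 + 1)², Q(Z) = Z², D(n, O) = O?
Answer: 1/121 ≈ 0.0082645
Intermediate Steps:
j = -1/11 ≈ -0.090909
S = 0 (S = (6 - 2) - 4 = 4 - 4 = 0)
t = 1 (t = (-1)² = 1)
Q(j) - S*(4 + t) = (-1/11)² - 0*(4 + 1) = 1/121 - 0*5 = 1/121 - 1*0 = 1/121 + 0 = 1/121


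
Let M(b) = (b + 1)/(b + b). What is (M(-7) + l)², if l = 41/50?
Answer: 190969/122500 ≈ 1.5589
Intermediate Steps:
l = 41/50 (l = 41*(1/50) = 41/50 ≈ 0.82000)
M(b) = (1 + b)/(2*b) (M(b) = (1 + b)/((2*b)) = (1 + b)*(1/(2*b)) = (1 + b)/(2*b))
(M(-7) + l)² = ((½)*(1 - 7)/(-7) + 41/50)² = ((½)*(-⅐)*(-6) + 41/50)² = (3/7 + 41/50)² = (437/350)² = 190969/122500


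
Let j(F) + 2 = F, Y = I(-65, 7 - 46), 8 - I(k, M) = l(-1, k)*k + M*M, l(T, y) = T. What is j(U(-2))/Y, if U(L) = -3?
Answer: 5/1578 ≈ 0.0031686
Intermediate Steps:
I(k, M) = 8 + k - M² (I(k, M) = 8 - (-k + M*M) = 8 - (-k + M²) = 8 - (M² - k) = 8 + (k - M²) = 8 + k - M²)
Y = -1578 (Y = 8 - 65 - (7 - 46)² = 8 - 65 - 1*(-39)² = 8 - 65 - 1*1521 = 8 - 65 - 1521 = -1578)
j(F) = -2 + F
j(U(-2))/Y = (-2 - 3)/(-1578) = -5*(-1/1578) = 5/1578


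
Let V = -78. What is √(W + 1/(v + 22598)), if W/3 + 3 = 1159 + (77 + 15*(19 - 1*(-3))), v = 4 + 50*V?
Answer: √182227464962/6234 ≈ 68.476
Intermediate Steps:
v = -3896 (v = 4 + 50*(-78) = 4 - 3900 = -3896)
W = 4689 (W = -9 + 3*(1159 + (77 + 15*(19 - 1*(-3)))) = -9 + 3*(1159 + (77 + 15*(19 + 3))) = -9 + 3*(1159 + (77 + 15*22)) = -9 + 3*(1159 + (77 + 330)) = -9 + 3*(1159 + 407) = -9 + 3*1566 = -9 + 4698 = 4689)
√(W + 1/(v + 22598)) = √(4689 + 1/(-3896 + 22598)) = √(4689 + 1/18702) = √(87693679/18702) = √182227464962/6234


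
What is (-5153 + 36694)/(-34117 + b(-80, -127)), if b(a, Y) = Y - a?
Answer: -31541/34164 ≈ -0.92322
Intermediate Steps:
(-5153 + 36694)/(-34117 + b(-80, -127)) = (-5153 + 36694)/(-34117 + (-127 - 1*(-80))) = 31541/(-34117 + (-127 + 80)) = 31541/(-34117 - 47) = 31541/(-34164) = 31541*(-1/34164) = -31541/34164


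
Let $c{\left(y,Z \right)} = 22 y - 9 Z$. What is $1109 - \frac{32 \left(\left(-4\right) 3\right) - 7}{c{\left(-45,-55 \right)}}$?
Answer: $\frac{548564}{495} \approx 1108.2$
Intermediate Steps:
$c{\left(y,Z \right)} = - 9 Z + 22 y$
$1109 - \frac{32 \left(\left(-4\right) 3\right) - 7}{c{\left(-45,-55 \right)}} = 1109 - \frac{32 \left(\left(-4\right) 3\right) - 7}{\left(-9\right) \left(-55\right) + 22 \left(-45\right)} = 1109 - \frac{32 \left(-12\right) - 7}{495 - 990} = 1109 - \frac{-384 - 7}{-495} = 1109 - \left(-391\right) \left(- \frac{1}{495}\right) = 1109 - \frac{391}{495} = \frac{548564}{495}$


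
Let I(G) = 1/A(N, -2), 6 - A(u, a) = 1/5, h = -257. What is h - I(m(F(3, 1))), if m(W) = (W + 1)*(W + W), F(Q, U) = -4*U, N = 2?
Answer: -7458/29 ≈ -257.17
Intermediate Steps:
A(u, a) = 29/5 (A(u, a) = 6 - 1/5 = 6 - 1*⅕ = 6 - ⅕ = 29/5)
m(W) = 2*W*(1 + W) (m(W) = (1 + W)*(2*W) = 2*W*(1 + W))
I(G) = 5/29 (I(G) = 1/(29/5) = 5/29)
h - I(m(F(3, 1))) = -257 - 1*5/29 = -257 - 5/29 = -7458/29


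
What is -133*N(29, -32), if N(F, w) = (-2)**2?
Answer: -532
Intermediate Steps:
N(F, w) = 4
-133*N(29, -32) = -133*4 = -532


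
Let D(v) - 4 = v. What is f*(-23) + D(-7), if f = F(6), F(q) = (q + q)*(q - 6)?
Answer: -3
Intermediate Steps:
F(q) = 2*q*(-6 + q) (F(q) = (2*q)*(-6 + q) = 2*q*(-6 + q))
D(v) = 4 + v
f = 0 (f = 2*6*(-6 + 6) = 2*6*0 = 0)
f*(-23) + D(-7) = 0*(-23) + (4 - 7) = 0 - 3 = -3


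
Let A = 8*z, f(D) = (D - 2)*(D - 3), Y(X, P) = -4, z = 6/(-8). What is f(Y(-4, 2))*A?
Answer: -252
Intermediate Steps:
z = -¾ (z = 6*(-⅛) = -¾ ≈ -0.75000)
f(D) = (-3 + D)*(-2 + D) (f(D) = (-2 + D)*(-3 + D) = (-3 + D)*(-2 + D))
A = -6 (A = 8*(-¾) = -6)
f(Y(-4, 2))*A = (6 + (-4)² - 5*(-4))*(-6) = (6 + 16 + 20)*(-6) = 42*(-6) = -252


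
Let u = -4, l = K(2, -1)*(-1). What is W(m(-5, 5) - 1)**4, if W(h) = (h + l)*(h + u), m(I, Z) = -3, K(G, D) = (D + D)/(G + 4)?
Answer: 59969536/81 ≈ 7.4037e+5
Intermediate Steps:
K(G, D) = 2*D/(4 + G) (K(G, D) = (2*D)/(4 + G) = 2*D/(4 + G))
l = 1/3 (l = (2*(-1)/(4 + 2))*(-1) = (2*(-1)/6)*(-1) = (2*(-1)*(1/6))*(-1) = -1/3*(-1) = 1/3 ≈ 0.33333)
W(h) = (-4 + h)*(1/3 + h) (W(h) = (h + 1/3)*(h - 4) = (1/3 + h)*(-4 + h) = (-4 + h)*(1/3 + h))
W(m(-5, 5) - 1)**4 = (-4/3 + (-3 - 1)**2 - 11*(-3 - 1)/3)**4 = (-4/3 + (-4)**2 - 11/3*(-4))**4 = (-4/3 + 16 + 44/3)**4 = (88/3)**4 = 59969536/81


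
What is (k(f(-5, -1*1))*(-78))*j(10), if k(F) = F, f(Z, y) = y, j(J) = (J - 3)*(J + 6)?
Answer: 8736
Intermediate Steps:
j(J) = (-3 + J)*(6 + J)
(k(f(-5, -1*1))*(-78))*j(10) = (-1*1*(-78))*(-18 + 10² + 3*10) = (-1*(-78))*(-18 + 100 + 30) = 78*112 = 8736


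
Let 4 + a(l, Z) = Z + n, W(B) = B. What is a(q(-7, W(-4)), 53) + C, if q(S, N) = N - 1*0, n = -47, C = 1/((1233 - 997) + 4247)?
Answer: 8967/4483 ≈ 2.0002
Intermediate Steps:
C = 1/4483 (C = 1/(236 + 4247) = 1/4483 ≈ 0.00022306)
q(S, N) = N (q(S, N) = N + 0 = N)
a(l, Z) = -51 + Z (a(l, Z) = -4 + (Z - 47) = -4 + (-47 + Z) = -51 + Z)
a(q(-7, W(-4)), 53) + C = (-51 + 53) + 1/4483 = 2 + 1/4483 = 8967/4483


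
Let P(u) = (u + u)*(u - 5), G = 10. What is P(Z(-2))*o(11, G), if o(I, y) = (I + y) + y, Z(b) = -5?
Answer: 3100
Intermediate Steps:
o(I, y) = I + 2*y
P(u) = 2*u*(-5 + u) (P(u) = (2*u)*(-5 + u) = 2*u*(-5 + u))
P(Z(-2))*o(11, G) = (2*(-5)*(-5 - 5))*(11 + 2*10) = (2*(-5)*(-10))*(11 + 20) = 100*31 = 3100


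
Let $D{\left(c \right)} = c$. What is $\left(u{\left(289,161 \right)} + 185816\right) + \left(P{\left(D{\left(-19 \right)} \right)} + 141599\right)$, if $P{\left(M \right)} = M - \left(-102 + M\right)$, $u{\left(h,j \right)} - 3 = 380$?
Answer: $327900$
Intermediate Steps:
$u{\left(h,j \right)} = 383$ ($u{\left(h,j \right)} = 3 + 380 = 383$)
$P{\left(M \right)} = 102$
$\left(u{\left(289,161 \right)} + 185816\right) + \left(P{\left(D{\left(-19 \right)} \right)} + 141599\right) = \left(383 + 185816\right) + \left(102 + 141599\right) = 186199 + 141701 = 327900$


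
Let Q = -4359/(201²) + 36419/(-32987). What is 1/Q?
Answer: -444235929/538384784 ≈ -0.82513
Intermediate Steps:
Q = -538384784/444235929 (Q = -4359/40401 + 36419*(-1/32987) = -4359*1/40401 - 36419/32987 = -1453/13467 - 36419/32987 = -538384784/444235929 ≈ -1.2119)
1/Q = 1/(-538384784/444235929) = -444235929/538384784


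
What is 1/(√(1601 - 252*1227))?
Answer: -I*√307603/307603 ≈ -0.001803*I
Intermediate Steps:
1/(√(1601 - 252*1227)) = 1/(√(1601 - 309204)) = 1/(√(-307603)) = 1/(I*√307603) = -I*√307603/307603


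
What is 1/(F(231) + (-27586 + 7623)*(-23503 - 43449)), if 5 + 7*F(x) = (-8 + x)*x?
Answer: 7/9355990940 ≈ 7.4818e-10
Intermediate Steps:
F(x) = -5/7 + x*(-8 + x)/7 (F(x) = -5/7 + ((-8 + x)*x)/7 = -5/7 + (x*(-8 + x))/7 = -5/7 + x*(-8 + x)/7)
1/(F(231) + (-27586 + 7623)*(-23503 - 43449)) = 1/((-5/7 - 8/7*231 + (⅐)*231²) + (-27586 + 7623)*(-23503 - 43449)) = 1/((-5/7 - 264 + (⅐)*53361) - 19963*(-66952)) = 1/((-5/7 - 264 + 7623) + 1336562776) = 1/(51508/7 + 1336562776) = 1/(9355990940/7) = 7/9355990940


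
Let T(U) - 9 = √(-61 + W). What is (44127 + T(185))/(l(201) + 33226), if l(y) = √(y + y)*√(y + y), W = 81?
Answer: 11034/8407 + √5/16814 ≈ 1.3126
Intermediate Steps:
T(U) = 9 + 2*√5 (T(U) = 9 + √(-61 + 81) = 9 + √20 = 9 + 2*√5)
l(y) = 2*y (l(y) = √(2*y)*√(2*y) = (√2*√y)*(√2*√y) = 2*y)
(44127 + T(185))/(l(201) + 33226) = (44127 + (9 + 2*√5))/(2*201 + 33226) = (44136 + 2*√5)/(402 + 33226) = (44136 + 2*√5)/33628 = (44136 + 2*√5)*(1/33628) = 11034/8407 + √5/16814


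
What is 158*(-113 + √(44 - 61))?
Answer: -17854 + 158*I*√17 ≈ -17854.0 + 651.45*I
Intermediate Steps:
158*(-113 + √(44 - 61)) = 158*(-113 + √(-17)) = 158*(-113 + I*√17) = -17854 + 158*I*√17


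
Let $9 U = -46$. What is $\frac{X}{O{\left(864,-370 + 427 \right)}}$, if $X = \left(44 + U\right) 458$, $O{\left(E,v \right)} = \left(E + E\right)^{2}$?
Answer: $\frac{40075}{6718464} \approx 0.0059649$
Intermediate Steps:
$U = - \frac{46}{9}$ ($U = \frac{1}{9} \left(-46\right) = - \frac{46}{9} \approx -5.1111$)
$O{\left(E,v \right)} = 4 E^{2}$ ($O{\left(E,v \right)} = \left(2 E\right)^{2} = 4 E^{2}$)
$X = \frac{160300}{9}$ ($X = \left(44 - \frac{46}{9}\right) 458 = \frac{350}{9} \cdot 458 = \frac{160300}{9} \approx 17811.0$)
$\frac{X}{O{\left(864,-370 + 427 \right)}} = \frac{160300}{9 \cdot 4 \cdot 864^{2}} = \frac{160300}{9 \cdot 4 \cdot 746496} = \frac{160300}{9 \cdot 2985984} = \frac{160300}{9} \cdot \frac{1}{2985984} = \frac{40075}{6718464}$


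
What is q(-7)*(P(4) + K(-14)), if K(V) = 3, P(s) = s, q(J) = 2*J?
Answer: -98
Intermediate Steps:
q(-7)*(P(4) + K(-14)) = (2*(-7))*(4 + 3) = -14*7 = -98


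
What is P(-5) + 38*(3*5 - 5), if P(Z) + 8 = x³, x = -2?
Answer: 364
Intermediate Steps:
P(Z) = -16 (P(Z) = -8 + (-2)³ = -8 - 8 = -16)
P(-5) + 38*(3*5 - 5) = -16 + 38*(3*5 - 5) = -16 + 38*(15 - 5) = -16 + 38*10 = -16 + 380 = 364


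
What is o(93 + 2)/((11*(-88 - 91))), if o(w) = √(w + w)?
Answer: -√190/1969 ≈ -0.0070005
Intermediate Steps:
o(w) = √2*√w (o(w) = √(2*w) = √2*√w)
o(93 + 2)/((11*(-88 - 91))) = (√2*√(93 + 2))/((11*(-88 - 91))) = (√2*√95)/((11*(-179))) = √190/(-1969) = √190*(-1/1969) = -√190/1969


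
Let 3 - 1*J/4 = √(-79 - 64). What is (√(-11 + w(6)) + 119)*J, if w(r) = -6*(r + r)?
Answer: 4*(3 - I*√143)*(119 + I*√83) ≈ 1863.8 - 5582.8*I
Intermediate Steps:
J = 12 - 4*I*√143 (J = 12 - 4*√(-79 - 64) = 12 - 4*I*√143 ≈ 12.0 - 47.833*I)
w(r) = -12*r
(√(-11 + w(6)) + 119)*J = (√(-11 - 12*6) + 119)*(12 - 4*I*√143) = (√(-11 - 72) + 119)*(12 - 4*I*√143) = (√(-83) + 119)*(12 - 4*I*√143) = (I*√83 + 119)*(12 - 4*I*√143) = (119 + I*√83)*(12 - 4*I*√143) = (12 - 4*I*√143)*(119 + I*√83)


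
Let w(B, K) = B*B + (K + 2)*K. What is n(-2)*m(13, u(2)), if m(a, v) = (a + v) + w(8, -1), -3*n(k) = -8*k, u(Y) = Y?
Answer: -416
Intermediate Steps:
w(B, K) = B² + K*(2 + K) (w(B, K) = B² + (2 + K)*K = B² + K*(2 + K))
n(k) = 8*k/3 (n(k) = -(-8)*k/3 = 8*k/3)
m(a, v) = 63 + a + v (m(a, v) = (a + v) + (8² + (-1)² + 2*(-1)) = (a + v) + (64 + 1 - 2) = (a + v) + 63 = 63 + a + v)
n(-2)*m(13, u(2)) = ((8/3)*(-2))*(63 + 13 + 2) = -16/3*78 = -416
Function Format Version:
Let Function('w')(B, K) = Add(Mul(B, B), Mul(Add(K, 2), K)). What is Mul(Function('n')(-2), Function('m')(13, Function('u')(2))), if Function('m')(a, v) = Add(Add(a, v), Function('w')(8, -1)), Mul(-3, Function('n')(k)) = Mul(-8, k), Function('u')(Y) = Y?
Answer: -416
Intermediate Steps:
Function('w')(B, K) = Add(Pow(B, 2), Mul(K, Add(2, K))) (Function('w')(B, K) = Add(Pow(B, 2), Mul(Add(2, K), K)) = Add(Pow(B, 2), Mul(K, Add(2, K))))
Function('n')(k) = Mul(Rational(8, 3), k) (Function('n')(k) = Mul(Rational(-1, 3), Mul(-8, k)) = Mul(Rational(8, 3), k))
Function('m')(a, v) = Add(63, a, v) (Function('m')(a, v) = Add(Add(a, v), Add(Pow(8, 2), Pow(-1, 2), Mul(2, -1))) = Add(Add(a, v), Add(64, 1, -2)) = Add(Add(a, v), 63) = Add(63, a, v))
Mul(Function('n')(-2), Function('m')(13, Function('u')(2))) = Mul(Mul(Rational(8, 3), -2), Add(63, 13, 2)) = Mul(Rational(-16, 3), 78) = -416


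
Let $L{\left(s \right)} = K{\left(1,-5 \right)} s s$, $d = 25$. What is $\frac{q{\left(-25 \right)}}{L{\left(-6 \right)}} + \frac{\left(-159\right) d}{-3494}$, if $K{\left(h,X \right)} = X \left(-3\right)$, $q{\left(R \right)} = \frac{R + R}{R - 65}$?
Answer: $\frac{1933597}{1698084} \approx 1.1387$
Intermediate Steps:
$q{\left(R \right)} = \frac{2 R}{-65 + R}$
$K{\left(h,X \right)} = - 3 X$
$L{\left(s \right)} = 15 s^{2}$ ($L{\left(s \right)} = \left(-3\right) \left(-5\right) s s = 15 s s = 15 s^{2}$)
$\frac{q{\left(-25 \right)}}{L{\left(-6 \right)}} + \frac{\left(-159\right) d}{-3494} = \frac{2 \left(-25\right) \frac{1}{-65 - 25}}{15 \left(-6\right)^{2}} + \frac{\left(-159\right) 25}{-3494} = \frac{2 \left(-25\right) \frac{1}{-90}}{15 \cdot 36} - - \frac{3975}{3494} = \frac{2 \left(-25\right) \left(- \frac{1}{90}\right)}{540} + \frac{3975}{3494} = \frac{5}{9} \cdot \frac{1}{540} + \frac{3975}{3494} = \frac{1}{972} + \frac{3975}{3494} = \frac{1933597}{1698084}$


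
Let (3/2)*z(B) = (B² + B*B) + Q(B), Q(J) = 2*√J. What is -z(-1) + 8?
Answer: 20/3 - 4*I/3 ≈ 6.6667 - 1.3333*I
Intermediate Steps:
z(B) = 4*√B/3 + 4*B²/3 (z(B) = 2*((B² + B*B) + 2*√B)/3 = 2*((B² + B²) + 2*√B)/3 = 2*(2*B² + 2*√B)/3 = 2*(2*√B + 2*B²)/3 = 4*√B/3 + 4*B²/3)
-z(-1) + 8 = -(4*√(-1)/3 + (4/3)*(-1)²) + 8 = -(4*I/3 + (4/3)*1) + 8 = -(4*I/3 + 4/3) + 8 = -(4/3 + 4*I/3) + 8 = (-4/3 - 4*I/3) + 8 = 20/3 - 4*I/3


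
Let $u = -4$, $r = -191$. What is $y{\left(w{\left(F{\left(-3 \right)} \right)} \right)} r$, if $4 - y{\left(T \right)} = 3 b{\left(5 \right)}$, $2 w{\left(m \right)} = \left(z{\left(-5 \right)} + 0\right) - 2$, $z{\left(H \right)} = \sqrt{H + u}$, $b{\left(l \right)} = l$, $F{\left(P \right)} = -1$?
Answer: $2101$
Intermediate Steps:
$z{\left(H \right)} = \sqrt{-4 + H}$ ($z{\left(H \right)} = \sqrt{H - 4} = \sqrt{-4 + H}$)
$w{\left(m \right)} = -1 + \frac{3 i}{2}$ ($w{\left(m \right)} = \frac{\left(\sqrt{-4 - 5} + 0\right) - 2}{2} = \frac{\left(\sqrt{-9} + 0\right) - 2}{2} = \frac{\left(3 i + 0\right) - 2}{2} = \frac{3 i - 2}{2} = \frac{-2 + 3 i}{2} = -1 + \frac{3 i}{2}$)
$y{\left(T \right)} = -11$ ($y{\left(T \right)} = 4 - 3 \cdot 5 = 4 - 15 = -11$)
$y{\left(w{\left(F{\left(-3 \right)} \right)} \right)} r = \left(-11\right) \left(-191\right) = 2101$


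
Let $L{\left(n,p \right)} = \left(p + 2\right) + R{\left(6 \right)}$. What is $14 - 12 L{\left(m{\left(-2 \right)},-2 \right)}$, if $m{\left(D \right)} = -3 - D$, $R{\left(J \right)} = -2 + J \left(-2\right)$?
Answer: $182$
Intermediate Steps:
$R{\left(J \right)} = -2 - 2 J$
$L{\left(n,p \right)} = -12 + p$ ($L{\left(n,p \right)} = \left(p + 2\right) - 14 = \left(2 + p\right) - 14 = -12 + p$)
$14 - 12 L{\left(m{\left(-2 \right)},-2 \right)} = 14 - 12 \left(-12 - 2\right) = 14 - -168 = 14 + 168 = 182$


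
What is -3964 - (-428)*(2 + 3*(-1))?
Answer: -4392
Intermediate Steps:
-3964 - (-428)*(2 + 3*(-1)) = -3964 - (-428)*(2 - 3) = -3964 - (-428)*(-1) = -3964 - 1*428 = -3964 - 428 = -4392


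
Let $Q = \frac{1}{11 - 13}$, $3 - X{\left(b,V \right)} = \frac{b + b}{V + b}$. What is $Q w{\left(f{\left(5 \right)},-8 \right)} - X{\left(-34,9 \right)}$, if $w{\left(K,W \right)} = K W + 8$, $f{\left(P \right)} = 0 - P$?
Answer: $- \frac{607}{25} \approx -24.28$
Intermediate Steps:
$X{\left(b,V \right)} = 3 - \frac{2 b}{V + b}$ ($X{\left(b,V \right)} = 3 - \frac{b + b}{V + b} = 3 - \frac{2 b}{V + b}$)
$f{\left(P \right)} = - P$
$w{\left(K,W \right)} = 8 + K W$
$Q = - \frac{1}{2}$ ($Q = \frac{1}{-2} = - \frac{1}{2} \approx -0.5$)
$Q w{\left(f{\left(5 \right)},-8 \right)} - X{\left(-34,9 \right)} = - \frac{8 + \left(-1\right) 5 \left(-8\right)}{2} - \frac{-34 + 3 \cdot 9}{9 - 34} = - \frac{8 - -40}{2} - \frac{-34 + 27}{-25} = - \frac{8 + 40}{2} - \left(- \frac{1}{25}\right) \left(-7\right) = \left(- \frac{1}{2}\right) 48 - \frac{7}{25} = -24 - \frac{7}{25} = - \frac{607}{25}$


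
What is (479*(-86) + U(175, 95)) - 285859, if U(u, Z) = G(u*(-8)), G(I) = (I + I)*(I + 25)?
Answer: 3522947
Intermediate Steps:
G(I) = 2*I*(25 + I) (G(I) = (2*I)*(25 + I) = 2*I*(25 + I))
U(u, Z) = -16*u*(25 - 8*u) (U(u, Z) = 2*(u*(-8))*(25 + u*(-8)) = 2*(-8*u)*(25 - 8*u) = -16*u*(25 - 8*u))
(479*(-86) + U(175, 95)) - 285859 = (479*(-86) + 16*175*(-25 + 8*175)) - 285859 = (-41194 + 16*175*(-25 + 1400)) - 285859 = (-41194 + 16*175*1375) - 285859 = (-41194 + 3850000) - 285859 = 3808806 - 285859 = 3522947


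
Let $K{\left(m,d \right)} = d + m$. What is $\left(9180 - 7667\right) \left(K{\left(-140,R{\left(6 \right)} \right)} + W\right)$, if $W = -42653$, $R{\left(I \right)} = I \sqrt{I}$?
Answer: $-64745809 + 9078 \sqrt{6} \approx -6.4724 \cdot 10^{7}$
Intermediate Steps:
$R{\left(I \right)} = I^{\frac{3}{2}}$
$\left(9180 - 7667\right) \left(K{\left(-140,R{\left(6 \right)} \right)} + W\right) = \left(9180 - 7667\right) \left(\left(6^{\frac{3}{2}} - 140\right) - 42653\right) = 1513 \left(\left(6 \sqrt{6} - 140\right) - 42653\right) = 1513 \left(\left(-140 + 6 \sqrt{6}\right) - 42653\right) = 1513 \left(-42793 + 6 \sqrt{6}\right) = -64745809 + 9078 \sqrt{6}$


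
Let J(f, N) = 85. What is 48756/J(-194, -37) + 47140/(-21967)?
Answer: 62765656/109835 ≈ 571.45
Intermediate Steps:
48756/J(-194, -37) + 47140/(-21967) = 48756/85 + 47140/(-21967) = 48756*(1/85) + 47140*(-1/21967) = 2868/5 - 47140/21967 = 62765656/109835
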